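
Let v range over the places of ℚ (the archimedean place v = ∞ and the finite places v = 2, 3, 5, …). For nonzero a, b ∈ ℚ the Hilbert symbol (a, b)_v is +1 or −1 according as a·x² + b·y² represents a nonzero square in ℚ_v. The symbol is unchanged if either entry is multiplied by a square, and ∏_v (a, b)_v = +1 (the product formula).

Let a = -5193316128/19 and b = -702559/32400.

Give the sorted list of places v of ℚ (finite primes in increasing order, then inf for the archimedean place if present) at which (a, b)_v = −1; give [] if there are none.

(a, b) ≡ (-176358, -2431) mod (ℚ^×)²; places V = {2, 3, 5, 7, 11, 13, 17, 19, ∞}.
(a,b)_5: α=0, u≡3; β=-2, v≡1 (mod 5); (3|5)=-1, (1|5)=+1; sign (−1)^0·-1^-2·+1^0 = +1.
(a,b)_2: α=5, β=-4; u≡5, v≡1 (mod 8); ε(u)ε(v)=0·0, αω(v)=5·0, βω(u)=-4·1; sum ≡ 0  ⇒  +1.
(a,b)_7: α=1, u≡5; β=0, v≡6 (mod 7); (5|7)=-1, (6|7)=-1; sign (−1)^0·-1^0·-1^1 = -1.
(a,b)_19: α=-1, u≡4; β=0, v≡16 (mod 19); (4|19)=+1, (16|19)=+1; sign (−1)^0·+1^0·+1^-1 = +1.
(a,b)_17: α=3, u≡2; β=3, v≡12 (mod 17); (2|17)=+1, (12|17)=-1; sign (−1)^0·+1^3·-1^3 = -1.
(a,b)_3: α=1, u≡2; β=-4, v≡2 (mod 3); (2|3)=-1, (2|3)=-1; sign (−1)^0·-1^-4·-1^1 = -1.
(a,b)_13: α=1, u≡6; β=1, v≡6 (mod 13); (6|13)=-1, (6|13)=-1; sign (−1)^0·-1^1·-1^1 = +1.
(a,b)_∞: sgn(-176358)=−, sgn(-2431)=−, so -1.
(a,b)_11: α=2, u≡1; β=1, v≡6 (mod 11); (1|11)=+1, (6|11)=-1; sign (−1)^0·+1^1·-1^2 = +1.
(-176358, -2431 / ℚ) ramifies at {3, 7, 17, ∞}: a division algebra.

[3, 7, 17, inf]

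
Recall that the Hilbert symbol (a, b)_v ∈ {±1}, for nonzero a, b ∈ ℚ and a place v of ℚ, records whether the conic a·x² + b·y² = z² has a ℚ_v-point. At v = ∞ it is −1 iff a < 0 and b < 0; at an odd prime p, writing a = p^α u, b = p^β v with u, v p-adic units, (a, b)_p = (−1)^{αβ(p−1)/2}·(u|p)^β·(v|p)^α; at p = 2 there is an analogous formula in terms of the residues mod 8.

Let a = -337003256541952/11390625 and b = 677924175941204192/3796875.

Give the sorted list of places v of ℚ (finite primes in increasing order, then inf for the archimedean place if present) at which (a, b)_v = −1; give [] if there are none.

Mod squares: a ≡ -5083, b ≡ 4056234. Check v ∈ {∞, 2, 3, 5, 7, 11, 13, 17, 19, 23}.
v=3: a=3^-6·(≡2), b=3^-5·(≡2) mod 3; (2|3)=-1, (2|3)=-1; (−1)^{-6·-5·1}·(-1)^-5·(-1)^-6 = -1.
v=19: a=19^2·(≡17), b=19^3·(≡13) mod 19; (17|19)=+1, (13|19)=-1; (−1)^{2·3·9}·(+1)^3·(-1)^2 = +1.
v=11: a=11^4·(≡2), b=11^6·(≡2) mod 11; (2|11)=-1, (2|11)=-1; (−1)^{4·6·5}·(-1)^6·(-1)^4 = +1.
v=5: a=5^-6·(≡2), b=5^-6·(≡4) mod 5; (2|5)=-1, (4|5)=+1; (−1)^{-6·-6·2}·(-1)^-6·(+1)^-6 = +1.
v=7: a=7^2·(≡6), b=7^3·(≡2) mod 7; (6|7)=-1, (2|7)=+1; (−1)^{2·3·3}·(-1)^3·(+1)^2 = -1.
v=17: a=17^1·(≡5), b=17^1·(≡7) mod 17; (5|17)=-1, (7|17)=-1; (−1)^{1·1·8}·(-1)^1·(-1)^1 = +1.
v=2: v_2(a)=8, v_2(b)=5; units ≡ 5, 5 (mod 8); ε·ε+αω+βω = 0·0+8·1+5·1 ≡ 1  ⇒  (a,b)_2 = -1.
v=∞: -5083 < 0 and 4056234 > 0  ⇒  (a,b)_∞ = +1.
v=13: a=13^1·(≡9), b=13^1·(≡5) mod 13; (9|13)=+1, (5|13)=-1; (−1)^{1·1·6}·(+1)^1·(-1)^1 = -1.
v=23: a=23^1·(≡8), b=23^1·(≡21) mod 23; (8|23)=+1, (21|23)=-1; (−1)^{1·1·11}·(+1)^1·(-1)^1 = +1.
(-5083, 4056234 / ℚ) ramifies at {2, 3, 7, 13}: a division algebra.

[2, 3, 7, 13]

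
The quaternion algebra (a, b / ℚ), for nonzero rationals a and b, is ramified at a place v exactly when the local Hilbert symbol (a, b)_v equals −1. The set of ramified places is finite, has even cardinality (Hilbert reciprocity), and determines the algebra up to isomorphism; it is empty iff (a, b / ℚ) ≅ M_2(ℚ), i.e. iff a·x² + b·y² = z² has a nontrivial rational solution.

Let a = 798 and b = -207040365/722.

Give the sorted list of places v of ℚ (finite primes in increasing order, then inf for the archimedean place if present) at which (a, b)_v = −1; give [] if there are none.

[3, 5]

Mod squares: a ≡ 798, b ≡ -27370. Check v ∈ {∞, 2, 3, 5, 7, 17, 19, 23, 41}.
v=23: a=23^0·(≡16), b=23^1·(≡6) mod 23; (16|23)=+1, (6|23)=+1; (−1)^{0·1·11}·(+1)^1·(+1)^0 = +1.
v=7: a=7^1·(≡2), b=7^1·(≡3) mod 7; (2|7)=+1, (3|7)=-1; (−1)^{1·1·3}·(+1)^1·(-1)^1 = +1.
v=19: a=19^1·(≡4), b=19^-2·(≡16) mod 19; (4|19)=+1, (16|19)=+1; (−1)^{1·-2·9}·(+1)^-2·(+1)^1 = +1.
v=2: v_2(a)=1, v_2(b)=-1; units ≡ 7, 3 (mod 8); ε·ε+αω+βω = 1·1+1·1+-1·0 ≡ 0  ⇒  (a,b)_2 = +1.
v=41: a=41^0·(≡19), b=41^2·(≡18) mod 41; (19|41)=-1, (18|41)=+1; (−1)^{0·2·20}·(-1)^2·(+1)^0 = +1.
v=17: a=17^0·(≡16), b=17^1·(≡5) mod 17; (16|17)=+1, (5|17)=-1; (−1)^{0·1·8}·(+1)^1·(-1)^0 = +1.
v=∞: 798 > 0 and -27370 < 0  ⇒  (a,b)_∞ = +1.
v=3: a=3^1·(≡2), b=3^2·(≡2) mod 3; (2|3)=-1, (2|3)=-1; (−1)^{1·2·1}·(-1)^2·(-1)^1 = -1.
v=5: a=5^0·(≡3), b=5^1·(≡1) mod 5; (3|5)=-1, (1|5)=+1; (−1)^{0·1·2}·(-1)^1·(+1)^0 = -1.
Ram(798, -27370) = {3, 5}; no ℚ_3-point on the conic.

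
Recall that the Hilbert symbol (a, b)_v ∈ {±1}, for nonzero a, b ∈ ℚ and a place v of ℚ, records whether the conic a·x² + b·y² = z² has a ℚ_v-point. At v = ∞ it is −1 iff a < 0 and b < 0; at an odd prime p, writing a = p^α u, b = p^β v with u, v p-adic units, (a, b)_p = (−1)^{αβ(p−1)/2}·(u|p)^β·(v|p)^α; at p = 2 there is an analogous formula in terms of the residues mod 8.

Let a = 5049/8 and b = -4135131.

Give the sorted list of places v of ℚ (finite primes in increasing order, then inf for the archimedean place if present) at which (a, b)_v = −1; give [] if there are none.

[2, 3, 11, 17]

Mod squares: a ≡ 1122, b ≡ -51051. Check v ∈ {∞, 2, 3, 7, 11, 13, 17}.
v=13: a=13^0·(≡12), b=13^1·(≡10) mod 13; (12|13)=+1, (10|13)=+1; (−1)^{0·1·6}·(+1)^1·(+1)^0 = +1.
v=∞: 1122 > 0 and -51051 < 0  ⇒  (a,b)_∞ = +1.
v=2: v_2(a)=-3, v_2(b)=0; units ≡ 1, 5 (mod 8); ε·ε+αω+βω = 0·0+-3·1+0·0 ≡ 1  ⇒  (a,b)_2 = -1.
v=3: a=3^3·(≡2), b=3^5·(≡2) mod 3; (2|3)=-1, (2|3)=-1; (−1)^{3·5·1}·(-1)^5·(-1)^3 = -1.
v=17: a=17^1·(≡1), b=17^1·(≡10) mod 17; (1|17)=+1, (10|17)=-1; (−1)^{1·1·8}·(+1)^1·(-1)^1 = -1.
v=11: a=11^1·(≡1), b=11^1·(≡4) mod 11; (1|11)=+1, (4|11)=+1; (−1)^{1·1·5}·(+1)^1·(+1)^1 = -1.
v=7: a=7^0·(≡2), b=7^1·(≡4) mod 7; (2|7)=+1, (4|7)=+1; (−1)^{0·1·3}·(+1)^1·(+1)^0 = +1.
|Ram(1122, -51051)| = 4, even; anisotropic at {2, 3, 11, 17}.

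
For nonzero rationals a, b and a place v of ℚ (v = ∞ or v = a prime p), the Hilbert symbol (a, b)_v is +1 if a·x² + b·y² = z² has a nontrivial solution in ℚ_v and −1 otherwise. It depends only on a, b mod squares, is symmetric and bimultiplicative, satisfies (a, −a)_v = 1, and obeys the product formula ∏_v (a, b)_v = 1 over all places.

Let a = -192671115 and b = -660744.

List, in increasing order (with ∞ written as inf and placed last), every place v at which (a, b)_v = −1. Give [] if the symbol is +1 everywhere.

(a, b) ≡ (-533715, -18354) mod (ℚ^×)²; places V = {2, 3, 5, 7, 13, 17, 19, 23, ∞}.
(a,b)_2: α=0, β=3; u≡5, v≡7 (mod 8); ε(u)ε(v)=0·1, αω(v)=0·0, βω(u)=3·1; sum ≡ 1  ⇒  -1.
(a,b)_23: α=1, u≡9; β=1, v≡22 (mod 23); (9|23)=+1, (22|23)=-1; sign (−1)^1·+1^1·-1^1 = +1.
(a,b)_∞: sgn(-533715)=−, sgn(-18354)=−, so -1.
(a,b)_19: α=2, u≡14; β=1, v≡13 (mod 19); (14|19)=-1, (13|19)=-1; sign (−1)^0·-1^1·-1^2 = -1.
(a,b)_17: α=1, u≡16; β=0, v≡12 (mod 17); (16|17)=+1, (12|17)=-1; sign (−1)^0·+1^0·-1^1 = -1.
(a,b)_7: α=1, u≡3; β=1, v≡3 (mod 7); (3|7)=-1, (3|7)=-1; sign (−1)^1·-1^1·-1^1 = -1.
(a,b)_13: α=1, u≡3; β=0, v≡7 (mod 13); (3|13)=+1, (7|13)=-1; sign (−1)^0·+1^0·-1^1 = -1.
(a,b)_5: α=1, u≡2; β=0, v≡1 (mod 5); (2|5)=-1, (1|5)=+1; sign (−1)^0·-1^0·+1^1 = +1.
(a,b)_3: α=1, u≡1; β=3, v≡2 (mod 3); (1|3)=+1, (2|3)=-1; sign (−1)^1·+1^3·-1^1 = +1.
|Ram(-533715, -18354)| = 6, even; anisotropic at {2, 7, 13, 17, 19, ∞}.

[2, 7, 13, 17, 19, inf]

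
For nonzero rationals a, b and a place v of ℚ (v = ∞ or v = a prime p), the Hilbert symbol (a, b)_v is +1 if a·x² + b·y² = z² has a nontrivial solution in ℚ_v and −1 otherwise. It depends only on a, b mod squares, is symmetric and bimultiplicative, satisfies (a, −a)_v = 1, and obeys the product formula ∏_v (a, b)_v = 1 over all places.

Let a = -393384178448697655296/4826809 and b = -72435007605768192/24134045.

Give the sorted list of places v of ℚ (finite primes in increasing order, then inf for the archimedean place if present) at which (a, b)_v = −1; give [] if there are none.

[7, 11, 41, inf]

Mod squares: a ≡ -246, b ≡ -15785. Check v ∈ {∞, 2, 3, 5, 7, 11, 13, 41}.
v=41: a=41^1·(≡15), b=41^1·(≡16) mod 41; (15|41)=-1, (16|41)=+1; (−1)^{1·1·20}·(-1)^1·(+1)^1 = -1.
v=11: a=11^4·(≡8), b=11^3·(≡10) mod 11; (8|11)=-1, (10|11)=-1; (−1)^{4·3·5}·(-1)^3·(-1)^4 = -1.
v=3: a=3^13·(≡2), b=3^10·(≡1) mod 3; (2|3)=-1, (1|3)=+1; (−1)^{13·10·1}·(-1)^10·(+1)^13 = +1.
v=5: a=5^0·(≡1), b=5^-1·(≡2) mod 5; (1|5)=+1, (2|5)=-1; (−1)^{0·-1·2}·(+1)^-1·(-1)^0 = +1.
v=∞: -246 < 0 and -15785 < 0  ⇒  (a,b)_∞ = -1.
v=7: a=7^2·(≡6), b=7^3·(≡3) mod 7; (6|7)=-1, (3|7)=-1; (−1)^{2·3·3}·(-1)^3·(-1)^2 = -1.
v=13: a=13^-6·(≡1), b=13^-6·(≡1) mod 13; (1|13)=+1, (1|13)=+1; (−1)^{-6·-6·6}·(+1)^-6·(+1)^-6 = +1.
v=2: v_2(a)=23, v_2(b)=16; units ≡ 5, 7 (mod 8); ε·ε+αω+βω = 0·1+23·0+16·1 ≡ 0  ⇒  (a,b)_2 = +1.
|Ram(-246, -15785)| = 4, even; anisotropic at {7, 11, 41, ∞}.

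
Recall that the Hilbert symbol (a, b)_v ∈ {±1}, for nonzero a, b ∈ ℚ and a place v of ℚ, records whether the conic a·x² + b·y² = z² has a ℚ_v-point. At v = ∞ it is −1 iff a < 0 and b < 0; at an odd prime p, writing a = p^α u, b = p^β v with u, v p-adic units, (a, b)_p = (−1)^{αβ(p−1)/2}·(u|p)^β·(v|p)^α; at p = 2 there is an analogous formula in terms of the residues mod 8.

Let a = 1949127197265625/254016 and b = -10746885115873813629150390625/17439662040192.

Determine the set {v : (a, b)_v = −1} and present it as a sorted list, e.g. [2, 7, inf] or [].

[5, 13]

Mod squares: a ≡ 1105, b ≡ -2210. Check v ∈ {∞, 2, 3, 5, 7, 13, 17, 31}.
v=7: a=7^-2·(≡5), b=7^-4·(≡1) mod 7; (5|7)=-1, (1|7)=+1; (−1)^{-2·-4·3}·(-1)^-4·(+1)^-2 = +1.
v=17: a=17^3·(≡3), b=17^7·(≡12) mod 17; (3|17)=-1, (12|17)=-1; (−1)^{3·7·8}·(-1)^7·(-1)^3 = +1.
v=2: v_2(a)=-6, v_2(b)=-7; units ≡ 1, 7 (mod 8); ε·ε+αω+βω = 0·1+-6·0+-7·0 ≡ 0  ⇒  (a,b)_2 = +1.
v=31: a=31^0·(≡20), b=31^-2·(≡23) mod 31; (20|31)=+1, (23|31)=-1; (−1)^{0·-2·15}·(+1)^-2·(-1)^0 = +1.
v=3: a=3^-4·(≡1), b=3^-10·(≡1) mod 3; (1|3)=+1, (1|3)=+1; (−1)^{-4·-10·1}·(+1)^-10·(+1)^-4 = +1.
v=∞: 1105 > 0 and -2210 < 0  ⇒  (a,b)_∞ = +1.
v=13: a=13^1·(≡2), b=13^3·(≡10) mod 13; (2|13)=-1, (10|13)=+1; (−1)^{1·3·6}·(-1)^3·(+1)^1 = -1.
v=5: a=5^15·(≡4), b=5^23·(≡2) mod 5; (4|5)=+1, (2|5)=-1; (−1)^{15·23·2}·(+1)^23·(-1)^15 = -1.
|Ram(1105, -2210)| = 2, even; anisotropic at {5, 13}.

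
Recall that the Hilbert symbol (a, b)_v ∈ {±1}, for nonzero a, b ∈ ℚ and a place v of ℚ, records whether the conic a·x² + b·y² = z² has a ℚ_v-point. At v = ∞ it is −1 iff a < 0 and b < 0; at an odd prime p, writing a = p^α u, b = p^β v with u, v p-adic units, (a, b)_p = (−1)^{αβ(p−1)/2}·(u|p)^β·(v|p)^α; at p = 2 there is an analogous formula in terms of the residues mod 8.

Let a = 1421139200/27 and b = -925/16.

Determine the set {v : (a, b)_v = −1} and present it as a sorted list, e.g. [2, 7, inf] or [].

Mod squares: a ≡ 666159, b ≡ -37. Check v ∈ {∞, 2, 3, 5, 13, 19, 29, 31, 37}.
v=19: a=19^1·(≡4), b=19^0·(≡17) mod 19; (4|19)=+1, (17|19)=+1; (−1)^{1·0·9}·(+1)^0·(+1)^1 = +1.
v=37: a=37^0·(≡9), b=37^1·(≡10) mod 37; (9|37)=+1, (10|37)=+1; (−1)^{0·1·18}·(+1)^1·(+1)^0 = +1.
v=29: a=29^1·(≡19), b=29^0·(≡2) mod 29; (19|29)=-1, (2|29)=-1; (−1)^{1·0·14}·(-1)^0·(-1)^1 = -1.
v=∞: 666159 > 0 and -37 < 0  ⇒  (a,b)_∞ = +1.
v=31: a=31^1·(≡24), b=31^0·(≡10) mod 31; (24|31)=-1, (10|31)=+1; (−1)^{1·0·15}·(-1)^0·(+1)^1 = +1.
v=3: a=3^-3·(≡2), b=3^0·(≡2) mod 3; (2|3)=-1, (2|3)=-1; (−1)^{-3·0·1}·(-1)^0·(-1)^-3 = -1.
v=13: a=13^1·(≡9), b=13^0·(≡8) mod 13; (9|13)=+1, (8|13)=-1; (−1)^{1·0·6}·(+1)^0·(-1)^1 = -1.
v=2: v_2(a)=8, v_2(b)=-4; units ≡ 7, 3 (mod 8); ε·ε+αω+βω = 1·1+8·1+-4·0 ≡ 1  ⇒  (a,b)_2 = -1.
v=5: a=5^2·(≡4), b=5^2·(≡3) mod 5; (4|5)=+1, (3|5)=-1; (−1)^{2·2·2}·(+1)^2·(-1)^2 = +1.
|Ram(666159, -37)| = 4, even; anisotropic at {2, 3, 13, 29}.

[2, 3, 13, 29]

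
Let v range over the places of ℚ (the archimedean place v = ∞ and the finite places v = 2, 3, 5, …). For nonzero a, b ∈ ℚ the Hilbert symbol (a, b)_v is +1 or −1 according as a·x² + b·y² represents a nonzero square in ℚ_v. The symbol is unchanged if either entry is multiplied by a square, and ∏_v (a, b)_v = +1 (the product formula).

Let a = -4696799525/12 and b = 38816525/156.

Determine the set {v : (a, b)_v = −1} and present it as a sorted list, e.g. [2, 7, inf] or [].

(a, b) ≡ (-12903, 167739) mod (ℚ^×)²; places V = {2, 3, 5, 11, 13, 17, 19, 23, ∞}.
(a,b)_13: α=0, u≡2; β=-1, v≡6 (mod 13); (2|13)=-1, (6|13)=-1; sign (−1)^0·-1^-1·-1^0 = -1.
(a,b)_17: α=1, u≡5; β=1, v≡7 (mod 17); (5|17)=-1, (7|17)=-1; sign (−1)^0·-1^1·-1^1 = +1.
(a,b)_11: α=3, u≡3; β=1, v≡4 (mod 11); (3|11)=+1, (4|11)=+1; sign (−1)^1·+1^1·+1^3 = -1.
(a,b)_∞: sgn(-12903)=−, sgn(167739)=+, so +1.
(a,b)_3: α=-1, u≡1; β=-1, v≡2 (mod 3); (1|3)=+1, (2|3)=-1; sign (−1)^1·+1^-1·-1^-1 = +1.
(a,b)_19: α=2, u≡4; β=2, v≡1 (mod 19); (4|19)=+1, (1|19)=+1; sign (−1)^0·+1^2·+1^2 = +1.
(a,b)_5: α=2, u≡2; β=2, v≡1 (mod 5); (2|5)=-1, (1|5)=+1; sign (−1)^0·-1^2·+1^2 = +1.
(a,b)_2: α=-2, β=-2; u≡1, v≡3 (mod 8); ε(u)ε(v)=0·1, αω(v)=-2·1, βω(u)=-2·0; sum ≡ 0  ⇒  +1.
(a,b)_23: α=1, u≡21; β=1, v≡13 (mod 23); (21|23)=-1, (13|23)=+1; sign (−1)^1·-1^1·+1^1 = +1.
|Ram(-12903, 167739)| = 2, even; anisotropic at {11, 13}.

[11, 13]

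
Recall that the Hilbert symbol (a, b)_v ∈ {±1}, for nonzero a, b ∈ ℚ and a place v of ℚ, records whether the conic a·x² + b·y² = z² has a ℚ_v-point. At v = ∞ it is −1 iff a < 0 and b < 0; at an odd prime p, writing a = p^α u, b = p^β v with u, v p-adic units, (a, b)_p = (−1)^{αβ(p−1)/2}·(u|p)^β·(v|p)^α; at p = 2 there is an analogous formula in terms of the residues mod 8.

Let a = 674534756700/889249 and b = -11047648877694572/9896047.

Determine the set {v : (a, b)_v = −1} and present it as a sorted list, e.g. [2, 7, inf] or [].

(a, b) ≡ (2593367, -1087541) mod (ℚ^×)²; places V = {2, 3, 5, 7, 11, 13, 17, 19, 23, 29, 31, 37, 41, ∞}.
(a,b)_∞: sgn(2593367)=+, sgn(-1087541)=−, so +1.
(a,b)_23: α=-2, u≡16; β=2, v≡19 (mod 23); (16|23)=+1, (19|23)=-1; sign (−1)^0·+1^2·-1^-2 = +1.
(a,b)_17: α=3, u≡11; β=3, v≡8 (mod 17); (11|17)=-1, (8|17)=+1; sign (−1)^0·-1^3·+1^3 = -1.
(a,b)_5: α=2, u≡2; β=0, v≡4 (mod 5); (2|5)=-1, (4|5)=+1; sign (−1)^0·-1^0·+1^2 = +1.
(a,b)_3: α=2, u≡2; β=0, v≡1 (mod 3); (2|3)=-1, (1|3)=+1; sign (−1)^0·-1^0·+1^2 = +1.
(a,b)_11: α=0, u≡10; β=2, v≡10 (mod 11); (10|11)=-1, (10|11)=-1; sign (−1)^0·-1^2·-1^0 = +1.
(a,b)_37: α=1, u≡35; β=1, v≡31 (mod 37); (35|37)=-1, (31|37)=-1; sign (−1)^0·-1^1·-1^1 = +1.
(a,b)_2: α=2, β=2; u≡7, v≡3 (mod 8); ε(u)ε(v)=1·1, αω(v)=2·1, βω(u)=2·0; sum ≡ 1  ⇒  -1.
(a,b)_31: α=1, u≡18; β=2, v≡1 (mod 31); (18|31)=+1, (1|31)=+1; sign (−1)^0·+1^2·+1^1 = +1.
(a,b)_7: α=1, u≡5; β=-1, v≡4 (mod 7); (5|7)=-1, (4|7)=+1; sign (−1)^1·-1^-1·+1^1 = +1.
(a,b)_29: α=0, u≡6; β=-2, v≡12 (mod 29); (6|29)=+1, (12|29)=-1; sign (−1)^0·+1^-2·-1^0 = +1.
(a,b)_13: α=0, u≡9; β=1, v≡5 (mod 13); (9|13)=+1, (5|13)=-1; sign (−1)^0·+1^1·-1^0 = +1.
(a,b)_19: α=1, u≡1; β=1, v≡15 (mod 19); (1|19)=+1, (15|19)=-1; sign (−1)^1·+1^1·-1^1 = +1.
(a,b)_41: α=-2, u≡35; β=-2, v≡25 (mod 41); (35|41)=-1, (25|41)=+1; sign (−1)^0·-1^-2·+1^-2 = +1.
|Ram(2593367, -1087541)| = 2, even; anisotropic at {2, 17}.

[2, 17]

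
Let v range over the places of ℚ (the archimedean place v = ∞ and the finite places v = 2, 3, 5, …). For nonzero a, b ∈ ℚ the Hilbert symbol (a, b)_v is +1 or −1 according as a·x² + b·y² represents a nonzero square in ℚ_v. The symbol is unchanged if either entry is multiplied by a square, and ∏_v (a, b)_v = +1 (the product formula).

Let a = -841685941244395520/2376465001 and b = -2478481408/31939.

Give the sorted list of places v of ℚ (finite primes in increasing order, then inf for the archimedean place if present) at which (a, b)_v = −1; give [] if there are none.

(a, b) ≡ (-5, -8398) mod (ℚ^×)²; places V = {2, 5, 7, 13, 17, 19, 29, 37, 41, ∞}.
(a,b)_29: α=-2, u≡23; β=0, v≡17 (mod 29); (23|29)=+1, (17|29)=-1; sign (−1)^0·+1^0·-1^-2 = +1.
(a,b)_∞: sgn(-5)=−, sgn(-8398)=−, so -1.
(a,b)_19: α=0, u≡3; β=-1, v≡15 (mod 19); (3|19)=-1, (15|19)=-1; sign (−1)^0·-1^-1·-1^0 = -1.
(a,b)_17: α=2, u≡5; β=1, v≡1 (mod 17); (5|17)=-1, (1|17)=+1; sign (−1)^0·-1^1·+1^2 = -1.
(a,b)_41: α=-4, u≡18; β=-2, v≡15 (mod 41); (18|41)=+1, (15|41)=-1; sign (−1)^0·+1^-2·-1^-4 = +1.
(a,b)_7: α=4, u≡1; β=0, v≡2 (mod 7); (1|7)=+1, (2|7)=+1; sign (−1)^0·+1^0·+1^4 = +1.
(a,b)_13: α=2, u≡2; β=1, v≡3 (mod 13); (2|13)=-1, (3|13)=+1; sign (−1)^0·-1^1·+1^2 = -1.
(a,b)_2: α=20, β=13; u≡3, v≡1 (mod 8); ε(u)ε(v)=1·0, αω(v)=20·0, βω(u)=13·1; sum ≡ 1  ⇒  -1.
(a,b)_5: α=1, u≡1; β=0, v≡3 (mod 5); (1|5)=+1, (3|5)=-1; sign (−1)^0·+1^0·-1^1 = -1.
(a,b)_37: α=2, u≡22; β=2, v≡25 (mod 37); (22|37)=-1, (25|37)=+1; sign (−1)^0·-1^2·+1^2 = +1.
|Ram(-5, -8398)| = 6, even; anisotropic at {2, 5, 13, 17, 19, ∞}.

[2, 5, 13, 17, 19, inf]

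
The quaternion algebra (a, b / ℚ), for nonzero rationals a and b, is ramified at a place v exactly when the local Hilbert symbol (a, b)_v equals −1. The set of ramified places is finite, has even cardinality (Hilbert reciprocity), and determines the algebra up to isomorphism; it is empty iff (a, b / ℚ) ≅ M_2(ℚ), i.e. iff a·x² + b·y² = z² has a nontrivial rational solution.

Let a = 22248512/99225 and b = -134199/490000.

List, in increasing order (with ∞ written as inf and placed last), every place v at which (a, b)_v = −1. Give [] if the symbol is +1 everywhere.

[31, 37]

Mod squares: a ≡ 17, b ≡ -14911. Check v ∈ {∞, 2, 3, 5, 7, 11, 13, 17, 31, 37}.
v=31: a=31^0·(≡21), b=31^1·(≡3) mod 31; (21|31)=-1, (3|31)=-1; (−1)^{0·1·15}·(-1)^1·(-1)^0 = -1.
v=3: a=3^-4·(≡2), b=3^2·(≡2) mod 3; (2|3)=-1, (2|3)=-1; (−1)^{-4·2·1}·(-1)^2·(-1)^-4 = +1.
v=∞: 17 > 0 and -14911 < 0  ⇒  (a,b)_∞ = +1.
v=5: a=5^-2·(≡3), b=5^-4·(≡4) mod 5; (3|5)=-1, (4|5)=+1; (−1)^{-2·-4·2}·(-1)^-4·(+1)^-2 = +1.
v=13: a=13^2·(≡4), b=13^1·(≡3) mod 13; (4|13)=+1, (3|13)=+1; (−1)^{2·1·6}·(+1)^1·(+1)^2 = +1.
v=11: a=11^2·(≡8), b=11^0·(≡9) mod 11; (8|11)=-1, (9|11)=+1; (−1)^{2·0·5}·(-1)^0·(+1)^2 = +1.
v=37: a=37^0·(≡20), b=37^1·(≡4) mod 37; (20|37)=-1, (4|37)=+1; (−1)^{0·1·18}·(-1)^1·(+1)^0 = -1.
v=17: a=17^1·(≡15), b=17^0·(≡15) mod 17; (15|17)=+1, (15|17)=+1; (−1)^{1·0·8}·(+1)^0·(+1)^1 = +1.
v=2: v_2(a)=6, v_2(b)=-4; units ≡ 1, 1 (mod 8); ε·ε+αω+βω = 0·0+6·0+-4·0 ≡ 0  ⇒  (a,b)_2 = +1.
v=7: a=7^-2·(≡3), b=7^-2·(≡3) mod 7; (3|7)=-1, (3|7)=-1; (−1)^{-2·-2·3}·(-1)^-2·(-1)^-2 = +1.
Ram(17, -14911) = {31, 37}; no ℚ_31-point on the conic.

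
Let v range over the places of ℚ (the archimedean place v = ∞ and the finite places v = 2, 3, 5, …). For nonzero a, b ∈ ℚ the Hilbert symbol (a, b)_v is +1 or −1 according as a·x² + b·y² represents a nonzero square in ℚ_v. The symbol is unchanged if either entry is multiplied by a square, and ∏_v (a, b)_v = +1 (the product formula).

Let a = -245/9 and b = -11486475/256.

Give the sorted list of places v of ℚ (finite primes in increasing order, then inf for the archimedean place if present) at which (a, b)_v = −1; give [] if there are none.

Mod squares: a ≡ -5, b ≡ -51051. Check v ∈ {∞, 2, 3, 5, 7, 11, 13, 17}.
v=13: a=13^0·(≡6), b=13^1·(≡1) mod 13; (6|13)=-1, (1|13)=+1; (−1)^{0·1·6}·(-1)^1·(+1)^0 = -1.
v=3: a=3^-2·(≡1), b=3^3·(≡2) mod 3; (1|3)=+1, (2|3)=-1; (−1)^{-2·3·1}·(+1)^3·(-1)^-2 = +1.
v=11: a=11^0·(≡7), b=11^1·(≡9) mod 11; (7|11)=-1, (9|11)=+1; (−1)^{0·1·5}·(-1)^1·(+1)^0 = -1.
v=7: a=7^2·(≡1), b=7^1·(≡2) mod 7; (1|7)=+1, (2|7)=+1; (−1)^{2·1·3}·(+1)^1·(+1)^2 = +1.
v=17: a=17^0·(≡3), b=17^1·(≡7) mod 17; (3|17)=-1, (7|17)=-1; (−1)^{0·1·8}·(-1)^1·(-1)^0 = -1.
v=∞: -5 < 0 and -51051 < 0  ⇒  (a,b)_∞ = -1.
v=2: v_2(a)=0, v_2(b)=-8; units ≡ 3, 5 (mod 8); ε·ε+αω+βω = 1·0+0·1+-8·1 ≡ 0  ⇒  (a,b)_2 = +1.
v=5: a=5^1·(≡4), b=5^2·(≡1) mod 5; (4|5)=+1, (1|5)=+1; (−1)^{1·2·2}·(+1)^2·(+1)^1 = +1.
|Ram(-5, -51051)| = 4, even; anisotropic at {11, 13, 17, ∞}.

[11, 13, 17, inf]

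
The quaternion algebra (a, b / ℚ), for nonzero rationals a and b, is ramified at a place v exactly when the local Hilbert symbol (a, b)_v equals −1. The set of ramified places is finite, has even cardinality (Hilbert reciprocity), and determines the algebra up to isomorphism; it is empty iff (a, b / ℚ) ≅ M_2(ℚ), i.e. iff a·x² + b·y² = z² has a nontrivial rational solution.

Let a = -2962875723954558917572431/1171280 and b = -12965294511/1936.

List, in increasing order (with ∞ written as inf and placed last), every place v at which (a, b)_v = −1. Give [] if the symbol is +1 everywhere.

(a, b) ≡ (-303955, -50439) mod (ℚ^×)²; places V = {2, 3, 5, 7, 11, 13, 17, 23, 31, 37, 43, 53, ∞}.
(a,b)_43: α=2, u≡2; β=1, v≡17 (mod 43); (2|43)=-1, (17|43)=+1; sign (−1)^0·-1^1·+1^2 = -1.
(a,b)_23: α=2, u≡18; β=1, v≡21 (mod 23); (18|23)=+1, (21|23)=-1; sign (−1)^0·+1^1·-1^2 = +1.
(a,b)_7: α=2, u≡5; β=0, v≡5 (mod 7); (5|7)=-1, (5|7)=-1; sign (−1)^0·-1^0·-1^2 = +1.
(a,b)_13: α=6, u≡11; β=4, v≡4 (mod 13); (11|13)=-1, (4|13)=+1; sign (−1)^0·-1^4·+1^6 = +1.
(a,b)_2: α=-4, β=-4; u≡5, v≡1 (mod 8); ε(u)ε(v)=0·0, αω(v)=-4·0, βω(u)=-4·1; sum ≡ 0  ⇒  +1.
(a,b)_5: α=-1, u≡4; β=0, v≡4 (mod 5); (4|5)=+1, (4|5)=+1; sign (−1)^0·+1^0·+1^-1 = +1.
(a,b)_37: α=1, u≡9; β=0, v≡18 (mod 37); (9|37)=+1, (18|37)=-1; sign (−1)^0·+1^0·-1^1 = -1.
(a,b)_31: α=1, u≡11; β=0, v≡27 (mod 31); (11|31)=-1, (27|31)=-1; sign (−1)^0·-1^0·-1^1 = -1.
(a,b)_∞: sgn(-303955)=−, sgn(-50439)=−, so -1.
(a,b)_3: α=6, u≡2; β=3, v≡2 (mod 3); (2|3)=-1, (2|3)=-1; sign (−1)^0·-1^3·-1^6 = -1.
(a,b)_53: α=1, u≡7; β=0, v≡24 (mod 53); (7|53)=+1, (24|53)=+1; sign (−1)^0·+1^0·+1^1 = +1.
(a,b)_17: α=2, u≡12; β=1, v≡15 (mod 17); (12|17)=-1, (15|17)=+1; sign (−1)^0·-1^1·+1^2 = -1.
(a,b)_11: α=-4, u≡7; β=-2, v≡8 (mod 11); (7|11)=-1, (8|11)=-1; sign (−1)^0·-1^-2·-1^-4 = +1.
(-303955, -50439 / ℚ) ramifies at {3, 17, 31, 37, 43, ∞}: a division algebra.

[3, 17, 31, 37, 43, inf]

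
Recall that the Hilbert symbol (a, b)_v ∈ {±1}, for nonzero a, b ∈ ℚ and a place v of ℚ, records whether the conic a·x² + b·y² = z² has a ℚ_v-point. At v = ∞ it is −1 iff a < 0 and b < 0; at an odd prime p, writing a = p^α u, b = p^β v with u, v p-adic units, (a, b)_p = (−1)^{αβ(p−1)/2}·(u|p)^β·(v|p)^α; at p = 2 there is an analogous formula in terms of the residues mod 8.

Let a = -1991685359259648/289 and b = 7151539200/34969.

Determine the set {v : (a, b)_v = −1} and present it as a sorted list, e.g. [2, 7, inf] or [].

(a, b) ≡ (-13, 1653) mod (ℚ^×)²; places V = {2, 3, 5, 11, 13, 17, 19, 29, ∞}.
(a,b)_17: α=-2, u≡16; β=-2, v≡4 (mod 17); (16|17)=+1, (4|17)=+1; sign (−1)^0·+1^-2·+1^-2 = +1.
(a,b)_19: α=2, u≡4; β=1, v≡4 (mod 19); (4|19)=+1, (4|19)=+1; sign (−1)^0·+1^1·+1^2 = +1.
(a,b)_2: α=12, β=10; u≡3, v≡5 (mod 8); ε(u)ε(v)=1·0, αω(v)=12·1, βω(u)=10·1; sum ≡ 0  ⇒  +1.
(a,b)_29: α=2, u≡4; β=1, v≡7 (mod 29); (4|29)=+1, (7|29)=+1; sign (−1)^0·+1^1·+1^2 = +1.
(a,b)_3: α=6, u≡2; β=1, v≡2 (mod 3); (2|3)=-1, (2|3)=-1; sign (−1)^0·-1^1·-1^6 = -1.
(a,b)_11: α=0, u≡1; β=-2, v≡1 (mod 11); (1|11)=+1, (1|11)=+1; sign (−1)^0·+1^-2·+1^0 = +1.
(a,b)_5: α=0, u≡3; β=2, v≡2 (mod 5); (3|5)=-1, (2|5)=-1; sign (−1)^0·-1^2·-1^0 = +1.
(a,b)_13: α=3, u≡9; β=2, v≡7 (mod 13); (9|13)=+1, (7|13)=-1; sign (−1)^0·+1^2·-1^3 = -1.
(a,b)_∞: sgn(-13)=−, sgn(1653)=+, so +1.
|Ram(-13, 1653)| = 2, even; anisotropic at {3, 13}.

[3, 13]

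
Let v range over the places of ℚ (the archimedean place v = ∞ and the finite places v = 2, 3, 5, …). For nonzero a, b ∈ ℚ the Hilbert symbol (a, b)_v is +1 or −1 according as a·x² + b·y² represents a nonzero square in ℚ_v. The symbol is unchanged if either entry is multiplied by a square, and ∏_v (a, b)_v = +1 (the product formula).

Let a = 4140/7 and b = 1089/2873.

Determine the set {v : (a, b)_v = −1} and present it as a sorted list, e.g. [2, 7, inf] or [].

(a, b) ≡ (805, 17) mod (ℚ^×)²; places V = {2, 3, 5, 7, 11, 13, 17, 23, ∞}.
(a,b)_5: α=1, u≡4; β=0, v≡3 (mod 5); (4|5)=+1, (3|5)=-1; sign (−1)^0·+1^0·-1^1 = -1.
(a,b)_∞: sgn(805)=+, sgn(17)=+, so +1.
(a,b)_7: α=-1, u≡3; β=0, v≡6 (mod 7); (3|7)=-1, (6|7)=-1; sign (−1)^0·-1^0·-1^-1 = -1.
(a,b)_11: α=0, u≡10; β=2, v≡10 (mod 11); (10|11)=-1, (10|11)=-1; sign (−1)^0·-1^2·-1^0 = +1.
(a,b)_13: α=0, u≡12; β=-2, v≡9 (mod 13); (12|13)=+1, (9|13)=+1; sign (−1)^0·+1^-2·+1^0 = +1.
(a,b)_23: α=1, u≡6; β=0, v≡19 (mod 23); (6|23)=+1, (19|23)=-1; sign (−1)^0·+1^0·-1^1 = -1.
(a,b)_2: α=2, β=0; u≡5, v≡1 (mod 8); ε(u)ε(v)=0·0, αω(v)=2·0, βω(u)=0·1; sum ≡ 0  ⇒  +1.
(a,b)_17: α=0, u≡11; β=-1, v≡16 (mod 17); (11|17)=-1, (16|17)=+1; sign (−1)^0·-1^-1·+1^0 = -1.
(a,b)_3: α=2, u≡1; β=2, v≡2 (mod 3); (1|3)=+1, (2|3)=-1; sign (−1)^0·+1^2·-1^2 = +1.
|Ram(805, 17)| = 4, even; anisotropic at {5, 7, 17, 23}.

[5, 7, 17, 23]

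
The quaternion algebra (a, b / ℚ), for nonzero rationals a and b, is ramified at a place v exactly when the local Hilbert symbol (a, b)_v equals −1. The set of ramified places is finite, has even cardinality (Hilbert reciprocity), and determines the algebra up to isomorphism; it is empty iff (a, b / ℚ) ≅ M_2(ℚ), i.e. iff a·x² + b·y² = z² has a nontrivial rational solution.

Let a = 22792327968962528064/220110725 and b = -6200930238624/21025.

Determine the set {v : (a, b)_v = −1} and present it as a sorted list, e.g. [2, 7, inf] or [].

Mod squares: a ≡ 507529, b ≡ -74. Check v ∈ {∞, 2, 3, 5, 11, 17, 19, 29, 37, 43}.
v=29: a=29^-3·(≡19), b=29^-2·(≡16) mod 29; (19|29)=-1, (16|29)=+1; (−1)^{-3·-2·14}·(-1)^-2·(+1)^-3 = +1.
v=43: a=43^3·(≡10), b=43^2·(≡27) mod 43; (10|43)=+1, (27|43)=-1; (−1)^{3·2·21}·(+1)^2·(-1)^3 = -1.
v=∞: 507529 > 0 and -74 < 0  ⇒  (a,b)_∞ = +1.
v=17: a=17^4·(≡10), b=17^2·(≡3) mod 17; (10|17)=-1, (3|17)=-1; (−1)^{4·2·8}·(-1)^2·(-1)^4 = +1.
v=5: a=5^-2·(≡1), b=5^-2·(≡1) mod 5; (1|5)=+1, (1|5)=+1; (−1)^{-2·-2·2}·(+1)^-2·(+1)^-2 = +1.
v=11: a=11^5·(≡1), b=11^2·(≡1) mod 11; (1|11)=+1, (1|11)=+1; (−1)^{5·2·5}·(+1)^2·(+1)^5 = +1.
v=19: a=19^-2·(≡5), b=19^0·(≡3) mod 19; (5|19)=+1, (3|19)=-1; (−1)^{-2·0·9}·(+1)^0·(-1)^-2 = +1.
v=37: a=37^1·(≡11), b=37^1·(≡5) mod 37; (11|37)=+1, (5|37)=-1; (−1)^{1·1·18}·(+1)^1·(-1)^1 = -1.
v=2: v_2(a)=6, v_2(b)=5; units ≡ 1, 3 (mod 8); ε·ε+αω+βω = 0·1+6·1+5·0 ≡ 0  ⇒  (a,b)_2 = +1.
v=3: a=3^2·(≡1), b=3^4·(≡1) mod 3; (1|3)=+1, (1|3)=+1; (−1)^{2·4·1}·(+1)^4·(+1)^2 = +1.
(507529, -74 / ℚ) ramifies at {37, 43}: a division algebra.

[37, 43]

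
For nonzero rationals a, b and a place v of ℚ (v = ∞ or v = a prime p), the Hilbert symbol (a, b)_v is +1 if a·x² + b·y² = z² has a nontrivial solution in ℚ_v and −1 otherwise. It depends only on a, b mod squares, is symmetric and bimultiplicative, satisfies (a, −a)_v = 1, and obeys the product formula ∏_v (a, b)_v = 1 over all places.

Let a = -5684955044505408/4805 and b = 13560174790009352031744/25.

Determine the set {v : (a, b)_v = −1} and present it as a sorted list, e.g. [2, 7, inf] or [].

(a, b) ≡ (-2465, 7134) mod (ℚ^×)²; places V = {2, 3, 5, 7, 17, 29, 31, 41, ∞}.
(a,b)_5: α=-1, u≡2; β=-2, v≡4 (mod 5); (2|5)=-1, (4|5)=+1; sign (−1)^0·-1^-2·+1^-1 = +1.
(a,b)_29: α=3, u≡10; β=5, v≡12 (mod 29); (10|29)=-1, (12|29)=-1; sign (−1)^0·-1^5·-1^3 = +1.
(a,b)_17: α=3, u≡8; β=2, v≡5 (mod 17); (8|17)=+1, (5|17)=-1; sign (−1)^0·+1^2·-1^3 = -1.
(a,b)_41: α=2, u≡39; β=3, v≡4 (mod 41); (39|41)=+1, (4|41)=+1; sign (−1)^0·+1^3·+1^2 = +1.
(a,b)_7: α=2, u≡3; β=4, v≡4 (mod 7); (3|7)=-1, (4|7)=+1; sign (−1)^0·-1^4·+1^2 = +1.
(a,b)_3: α=2, u≡1; β=3, v≡2 (mod 3); (1|3)=+1, (2|3)=-1; sign (−1)^0·+1^3·-1^2 = +1.
(a,b)_∞: sgn(-2465)=−, sgn(7134)=+, so +1.
(a,b)_2: α=6, β=9; u≡7, v≡7 (mod 8); ε(u)ε(v)=1·1, αω(v)=6·0, βω(u)=9·0; sum ≡ 1  ⇒  -1.
(a,b)_31: α=-2, u≡27; β=0, v≡9 (mod 31); (27|31)=-1, (9|31)=+1; sign (−1)^0·-1^0·+1^-2 = +1.
(-2465, 7134 / ℚ) ramifies at {2, 17}: a division algebra.

[2, 17]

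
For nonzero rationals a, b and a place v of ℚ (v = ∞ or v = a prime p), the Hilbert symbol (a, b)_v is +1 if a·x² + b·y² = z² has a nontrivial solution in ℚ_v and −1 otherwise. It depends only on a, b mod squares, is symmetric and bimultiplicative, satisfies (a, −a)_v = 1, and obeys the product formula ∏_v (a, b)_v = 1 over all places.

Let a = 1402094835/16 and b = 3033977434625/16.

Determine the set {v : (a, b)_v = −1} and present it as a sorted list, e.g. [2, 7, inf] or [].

(a, b) ≡ (155788315, 199985) mod (ℚ^×)²; places V = {2, 3, 5, 19, 23, 37, 41, 47, ∞}.
(a,b)_47: α=1, u≡36; β=1, v≡21 (mod 47); (36|47)=+1, (21|47)=+1; sign (−1)^1·+1^1·+1^1 = -1.
(a,b)_37: α=1, u≡8; β=1, v≡28 (mod 37); (8|37)=-1, (28|37)=+1; sign (−1)^0·-1^1·+1^1 = -1.
(a,b)_2: α=-4, β=-4; u≡3, v≡1 (mod 8); ε(u)ε(v)=1·0, αω(v)=-4·0, βω(u)=-4·1; sum ≡ 0  ⇒  +1.
(a,b)_41: α=1, u≡2; β=2, v≡19 (mod 41); (2|41)=+1, (19|41)=-1; sign (−1)^0·+1^2·-1^1 = -1.
(a,b)_3: α=2, u≡1; β=0, v≡2 (mod 3); (1|3)=+1, (2|3)=-1; sign (−1)^0·+1^0·-1^2 = +1.
(a,b)_5: α=1, u≡2; β=3, v≡2 (mod 5); (2|5)=-1, (2|5)=-1; sign (−1)^0·-1^3·-1^1 = +1.
(a,b)_19: α=1, u≡5; β=2, v≡10 (mod 19); (5|19)=+1, (10|19)=-1; sign (−1)^0·+1^2·-1^1 = -1.
(a,b)_∞: sgn(155788315)=+, sgn(199985)=+, so +1.
(a,b)_23: α=1, u≡17; β=1, v≡4 (mod 23); (17|23)=-1, (4|23)=+1; sign (−1)^1·-1^1·+1^1 = +1.
Ram(155788315, 199985) = {19, 37, 41, 47}; no ℚ_19-point on the conic.

[19, 37, 41, 47]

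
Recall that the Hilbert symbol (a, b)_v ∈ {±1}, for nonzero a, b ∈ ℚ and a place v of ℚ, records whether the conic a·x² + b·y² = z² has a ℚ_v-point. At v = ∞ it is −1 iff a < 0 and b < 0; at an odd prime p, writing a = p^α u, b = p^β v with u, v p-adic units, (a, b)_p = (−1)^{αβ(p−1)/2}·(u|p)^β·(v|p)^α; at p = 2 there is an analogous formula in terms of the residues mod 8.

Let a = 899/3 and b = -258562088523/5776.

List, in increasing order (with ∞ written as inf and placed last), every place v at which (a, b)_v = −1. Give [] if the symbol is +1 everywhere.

Mod squares: a ≡ 2697, b ≡ -123. Check v ∈ {∞, 2, 3, 17, 19, 29, 31, 41}.
v=∞: 2697 > 0 and -123 < 0  ⇒  (a,b)_∞ = +1.
v=41: a=41^0·(≡40), b=41^1·(≡7) mod 41; (40|41)=+1, (7|41)=-1; (−1)^{0·1·20}·(+1)^1·(-1)^0 = +1.
v=3: a=3^-1·(≡2), b=3^3·(≡1) mod 3; (2|3)=-1, (1|3)=+1; (−1)^{-1·3·1}·(-1)^3·(+1)^-1 = +1.
v=31: a=31^1·(≡20), b=31^2·(≡5) mod 31; (20|31)=+1, (5|31)=+1; (−1)^{1·2·15}·(+1)^2·(+1)^1 = +1.
v=29: a=29^1·(≡20), b=29^2·(≡4) mod 29; (20|29)=+1, (4|29)=+1; (−1)^{1·2·14}·(+1)^2·(+1)^1 = +1.
v=2: v_2(a)=0, v_2(b)=-4; units ≡ 1, 5 (mod 8); ε·ε+αω+βω = 0·0+0·1+-4·0 ≡ 0  ⇒  (a,b)_2 = +1.
v=19: a=19^0·(≡2), b=19^-2·(≡12) mod 19; (2|19)=-1, (12|19)=-1; (−1)^{0·-2·9}·(-1)^-2·(-1)^0 = +1.
v=17: a=17^0·(≡5), b=17^2·(≡2) mod 17; (5|17)=-1, (2|17)=+1; (−1)^{0·2·8}·(-1)^2·(+1)^0 = +1.
Ram(a, b) = ∅: the form 2697·x² + -123·y² − z² is isotropic over every ℚ_v, so by Hasse–Minkowski it is isotropic over ℚ.

[]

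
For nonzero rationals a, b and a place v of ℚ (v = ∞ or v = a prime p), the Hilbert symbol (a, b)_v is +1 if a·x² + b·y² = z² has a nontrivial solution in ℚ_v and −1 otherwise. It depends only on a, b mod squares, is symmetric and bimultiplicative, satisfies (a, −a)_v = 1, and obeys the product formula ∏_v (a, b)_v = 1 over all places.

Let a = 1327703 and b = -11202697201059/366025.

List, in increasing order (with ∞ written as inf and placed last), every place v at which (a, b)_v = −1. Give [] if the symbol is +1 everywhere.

(a, b) ≡ (1327703, -25051) mod (ℚ^×)²; places V = {2, 3, 5, 7, 11, 13, 19, 41, 47, 53, ∞}.
(a,b)_53: α=1, u≡35; β=2, v≡2 (mod 53); (35|53)=-1, (2|53)=-1; sign (−1)^0·-1^2·-1^1 = -1.
(a,b)_11: α=0, u≡3; β=-4, v≡7 (mod 11); (3|11)=+1, (7|11)=-1; sign (−1)^0·+1^-4·-1^0 = +1.
(a,b)_2: α=0, β=0; u≡7, v≡5 (mod 8); ε(u)ε(v)=1·0, αω(v)=0·1, βω(u)=0·0; sum ≡ 0  ⇒  +1.
(a,b)_∞: sgn(1327703)=+, sgn(-25051)=−, so +1.
(a,b)_3: α=0, u≡2; β=2, v≡2 (mod 3); (2|3)=-1, (2|3)=-1; sign (−1)^0·-1^2·-1^0 = +1.
(a,b)_5: α=0, u≡3; β=-2, v≡1 (mod 5); (3|5)=-1, (1|5)=+1; sign (−1)^0·-1^-2·+1^0 = +1.
(a,b)_19: α=0, u≡2; β=2, v≡12 (mod 19); (2|19)=-1, (12|19)=-1; sign (−1)^0·-1^2·-1^0 = +1.
(a,b)_41: α=1, u≡34; β=1, v≡18 (mod 41); (34|41)=-1, (18|41)=+1; sign (−1)^0·-1^1·+1^1 = -1.
(a,b)_7: α=0, u≡6; β=2, v≡2 (mod 7); (6|7)=-1, (2|7)=+1; sign (−1)^0·-1^2·+1^0 = +1.
(a,b)_47: α=1, u≡2; β=1, v≡43 (mod 47); (2|47)=+1, (43|47)=-1; sign (−1)^1·+1^1·-1^1 = +1.
(a,b)_13: α=1, u≡3; β=1, v≡3 (mod 13); (3|13)=+1, (3|13)=+1; sign (−1)^0·+1^1·+1^1 = +1.
Ram(1327703, -25051) = {41, 53}; no ℚ_41-point on the conic.

[41, 53]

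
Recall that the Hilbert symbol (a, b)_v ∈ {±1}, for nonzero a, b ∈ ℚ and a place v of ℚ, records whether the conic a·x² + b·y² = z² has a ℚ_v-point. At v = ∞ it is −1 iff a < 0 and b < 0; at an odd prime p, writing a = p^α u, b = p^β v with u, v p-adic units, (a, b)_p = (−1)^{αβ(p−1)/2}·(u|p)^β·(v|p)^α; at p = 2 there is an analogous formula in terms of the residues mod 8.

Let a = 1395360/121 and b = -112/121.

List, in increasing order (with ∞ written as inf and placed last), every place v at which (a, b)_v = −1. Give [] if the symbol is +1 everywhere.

[3, 5, 17, 19]

Mod squares: a ≡ 9690, b ≡ -7. Check v ∈ {∞, 2, 3, 5, 7, 11, 17, 19}.
v=17: a=17^1·(≡2), b=17^0·(≡12) mod 17; (2|17)=+1, (12|17)=-1; (−1)^{1·0·8}·(+1)^0·(-1)^1 = -1.
v=3: a=3^3·(≡2), b=3^0·(≡2) mod 3; (2|3)=-1, (2|3)=-1; (−1)^{3·0·1}·(-1)^0·(-1)^3 = -1.
v=7: a=7^0·(≡4), b=7^1·(≡6) mod 7; (4|7)=+1, (6|7)=-1; (−1)^{0·1·3}·(+1)^1·(-1)^0 = +1.
v=11: a=11^-2·(≡10), b=11^-2·(≡9) mod 11; (10|11)=-1, (9|11)=+1; (−1)^{-2·-2·5}·(-1)^-2·(+1)^-2 = +1.
v=19: a=19^1·(≡17), b=19^0·(≡3) mod 19; (17|19)=+1, (3|19)=-1; (−1)^{1·0·9}·(+1)^0·(-1)^1 = -1.
v=2: v_2(a)=5, v_2(b)=4; units ≡ 5, 1 (mod 8); ε·ε+αω+βω = 0·0+5·0+4·1 ≡ 0  ⇒  (a,b)_2 = +1.
v=5: a=5^1·(≡2), b=5^0·(≡3) mod 5; (2|5)=-1, (3|5)=-1; (−1)^{1·0·2}·(-1)^0·(-1)^1 = -1.
v=∞: 9690 > 0 and -7 < 0  ⇒  (a,b)_∞ = +1.
(9690, -7 / ℚ) ramifies at {3, 5, 17, 19}: a division algebra.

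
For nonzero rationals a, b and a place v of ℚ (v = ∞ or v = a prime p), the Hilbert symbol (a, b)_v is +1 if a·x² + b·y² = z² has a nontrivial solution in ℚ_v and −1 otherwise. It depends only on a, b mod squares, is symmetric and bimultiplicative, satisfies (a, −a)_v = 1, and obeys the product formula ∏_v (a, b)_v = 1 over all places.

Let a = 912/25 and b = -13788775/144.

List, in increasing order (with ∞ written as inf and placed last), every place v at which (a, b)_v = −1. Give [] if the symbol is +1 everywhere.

(a, b) ≡ (57, -551551) mod (ℚ^×)²; places V = {2, 3, 5, 7, 11, 13, 19, 29, ∞}.
(a,b)_11: α=0, u≡7; β=1, v≡2 (mod 11); (7|11)=-1, (2|11)=-1; sign (−1)^0·-1^1·-1^0 = -1.
(a,b)_5: α=-2, u≡2; β=2, v≡1 (mod 5); (2|5)=-1, (1|5)=+1; sign (−1)^0·-1^2·+1^-2 = +1.
(a,b)_∞: sgn(57)=+, sgn(-551551)=−, so +1.
(a,b)_29: α=0, u≡4; β=1, v≡20 (mod 29); (4|29)=+1, (20|29)=+1; sign (−1)^0·+1^1·+1^0 = +1.
(a,b)_3: α=1, u≡1; β=-2, v≡2 (mod 3); (1|3)=+1, (2|3)=-1; sign (−1)^0·+1^-2·-1^1 = -1.
(a,b)_13: α=0, u≡11; β=1, v≡8 (mod 13); (11|13)=-1, (8|13)=-1; sign (−1)^0·-1^1·-1^0 = -1.
(a,b)_7: α=0, u≡4; β=1, v≡6 (mod 7); (4|7)=+1, (6|7)=-1; sign (−1)^0·+1^1·-1^0 = +1.
(a,b)_2: α=4, β=-4; u≡1, v≡1 (mod 8); ε(u)ε(v)=0·0, αω(v)=4·0, βω(u)=-4·0; sum ≡ 0  ⇒  +1.
(a,b)_19: α=1, u≡8; β=1, v≡12 (mod 19); (8|19)=-1, (12|19)=-1; sign (−1)^1·-1^1·-1^1 = -1.
|Ram(57, -551551)| = 4, even; anisotropic at {3, 11, 13, 19}.

[3, 11, 13, 19]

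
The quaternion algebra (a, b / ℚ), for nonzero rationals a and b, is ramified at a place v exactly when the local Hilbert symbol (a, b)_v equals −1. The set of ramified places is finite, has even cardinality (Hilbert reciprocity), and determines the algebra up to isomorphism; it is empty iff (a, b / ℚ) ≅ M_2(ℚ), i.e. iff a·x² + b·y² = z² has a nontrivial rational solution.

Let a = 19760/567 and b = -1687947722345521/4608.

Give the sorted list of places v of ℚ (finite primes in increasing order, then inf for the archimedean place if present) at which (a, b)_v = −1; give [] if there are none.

[2, 5, 7, 19]

Mod squares: a ≡ 8645, b ≡ -3458. Check v ∈ {∞, 2, 3, 5, 7, 13, 17, 19, 23}.
v=19: a=19^1·(≡8), b=19^5·(≡8) mod 19; (8|19)=-1, (8|19)=-1; (−1)^{1·5·9}·(-1)^5·(-1)^1 = -1.
v=5: a=5^1·(≡1), b=5^0·(≡3) mod 5; (1|5)=+1, (3|5)=-1; (−1)^{1·0·2}·(+1)^0·(-1)^1 = -1.
v=2: v_2(a)=4, v_2(b)=-9; units ≡ 5, 7 (mod 8); ε·ε+αω+βω = 0·1+4·0+-9·1 ≡ 1  ⇒  (a,b)_2 = -1.
v=3: a=3^-4·(≡2), b=3^-2·(≡1) mod 3; (2|3)=-1, (1|3)=+1; (−1)^{-4·-2·1}·(-1)^-2·(+1)^-4 = +1.
v=7: a=7^-1·(≡5), b=7^3·(≡5) mod 7; (5|7)=-1, (5|7)=-1; (−1)^{-1·3·3}·(-1)^3·(-1)^-1 = -1.
v=13: a=13^1·(≡8), b=13^1·(≡7) mod 13; (8|13)=-1, (7|13)=-1; (−1)^{1·1·6}·(-1)^1·(-1)^1 = +1.
v=17: a=17^0·(≡1), b=17^2·(≡3) mod 17; (1|17)=+1, (3|17)=-1; (−1)^{0·2·8}·(+1)^2·(-1)^0 = +1.
v=23: a=23^0·(≡14), b=23^2·(≡22) mod 23; (14|23)=-1, (22|23)=-1; (−1)^{0·2·11}·(-1)^2·(-1)^0 = +1.
v=∞: 8645 > 0 and -3458 < 0  ⇒  (a,b)_∞ = +1.
Ram(8645, -3458) = {2, 5, 7, 19}; no ℚ_2-point on the conic.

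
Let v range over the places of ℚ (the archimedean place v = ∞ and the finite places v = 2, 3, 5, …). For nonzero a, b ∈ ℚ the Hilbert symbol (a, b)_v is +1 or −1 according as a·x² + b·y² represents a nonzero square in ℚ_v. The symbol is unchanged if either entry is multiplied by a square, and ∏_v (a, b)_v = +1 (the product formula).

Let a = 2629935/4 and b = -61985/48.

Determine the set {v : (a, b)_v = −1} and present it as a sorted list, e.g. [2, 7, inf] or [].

Mod squares: a ≡ 2415, b ≡ -3795. Check v ∈ {∞, 2, 3, 5, 7, 11, 23}.
v=7: a=7^1·(≡2), b=7^2·(≡5) mod 7; (2|7)=+1, (5|7)=-1; (−1)^{1·2·3}·(+1)^2·(-1)^1 = -1.
v=∞: 2415 > 0 and -3795 < 0  ⇒  (a,b)_∞ = +1.
v=2: v_2(a)=-2, v_2(b)=-4; units ≡ 7, 5 (mod 8); ε·ε+αω+βω = 1·0+-2·1+-4·0 ≡ 0  ⇒  (a,b)_2 = +1.
v=23: a=23^1·(≡3), b=23^1·(≡21) mod 23; (3|23)=+1, (21|23)=-1; (−1)^{1·1·11}·(+1)^1·(-1)^1 = +1.
v=5: a=5^1·(≡3), b=5^1·(≡1) mod 5; (3|5)=-1, (1|5)=+1; (−1)^{1·1·2}·(-1)^1·(+1)^1 = -1.
v=11: a=11^2·(≡8), b=11^1·(≡2) mod 11; (8|11)=-1, (2|11)=-1; (−1)^{2·1·5}·(-1)^1·(-1)^2 = -1.
v=3: a=3^3·(≡1), b=3^-1·(≡1) mod 3; (1|3)=+1, (1|3)=+1; (−1)^{3·-1·1}·(+1)^-1·(+1)^3 = -1.
|Ram(2415, -3795)| = 4, even; anisotropic at {3, 5, 7, 11}.

[3, 5, 7, 11]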